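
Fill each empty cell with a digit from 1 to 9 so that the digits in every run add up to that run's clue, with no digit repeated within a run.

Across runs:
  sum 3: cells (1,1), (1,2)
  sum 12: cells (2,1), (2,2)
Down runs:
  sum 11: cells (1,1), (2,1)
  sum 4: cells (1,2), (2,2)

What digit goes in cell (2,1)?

9

3 in 2 cells must be {1,2}; 4 in 2 cells must be {1,3}.
The 3 across and the 11 down share only 2, so (1,1) = 2.
(1,2) = 3 − 2 = 1 completes the 3 across.
(2,1) = 11 − 2 = 9 completes the 11 down.
(2,2) = 12 − 9 = 3 completes the 12 across.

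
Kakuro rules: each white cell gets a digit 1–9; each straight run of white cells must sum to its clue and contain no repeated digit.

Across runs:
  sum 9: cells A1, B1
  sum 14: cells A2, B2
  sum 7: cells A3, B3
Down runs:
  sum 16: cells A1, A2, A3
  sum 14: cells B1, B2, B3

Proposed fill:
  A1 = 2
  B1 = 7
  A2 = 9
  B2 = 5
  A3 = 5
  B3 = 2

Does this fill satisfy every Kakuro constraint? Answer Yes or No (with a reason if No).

Yes

Across: 2+7=9; 9+5=14; 5+2=7. Down: 2+9+5=16; 7+5+2=14. No digit repeats within any run.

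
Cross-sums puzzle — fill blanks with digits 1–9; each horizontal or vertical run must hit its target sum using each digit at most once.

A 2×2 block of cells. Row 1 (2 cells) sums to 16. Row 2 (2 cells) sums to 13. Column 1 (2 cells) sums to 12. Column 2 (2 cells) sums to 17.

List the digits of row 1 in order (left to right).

7 9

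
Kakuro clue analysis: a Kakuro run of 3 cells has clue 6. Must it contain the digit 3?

Yes

The only way to make 6 from 3 distinct digits is {1,2,3}, which contains 3.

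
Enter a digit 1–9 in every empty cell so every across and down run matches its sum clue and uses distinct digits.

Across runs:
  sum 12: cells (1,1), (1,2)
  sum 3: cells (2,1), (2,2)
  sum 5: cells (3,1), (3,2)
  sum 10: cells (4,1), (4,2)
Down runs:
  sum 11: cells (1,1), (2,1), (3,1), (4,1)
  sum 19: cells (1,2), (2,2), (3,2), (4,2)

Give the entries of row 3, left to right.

3 in 2 cells must be {1,2}; 11 in 4 cells must be {1,2,3,5}.
Nothing is forced directly, so branch on (4,1), whose candidates are 1 or 2 or 3. If (4,1) = 2: that forces (2,1) = 1, (2,2) = 2, (3,1) = 3, after which (3,2) would have to be in {2} for the 5 across but in {1,3,4,5,6,7,8,9} for the 19 down — contradiction. If (4,1) = 3: that forces (1,1) = 5, (1,2) = 7, after which (4,2) would have to be in {7} for the 10 across but in {1,2,3,4,5,6,8,9} for the 19 down — contradiction. So (4,1) = 1.
Given what's placed, (2,1) must be 2 to fit the 3 across and 11 down.
(2,2) = 3 − 2 = 1 completes the 3 across.
(3,1) = 3: the only remaining digit allowed by both the 5 across and the 11 down.
(3,2) = 5 − 3 = 2 completes the 5 across.

3 2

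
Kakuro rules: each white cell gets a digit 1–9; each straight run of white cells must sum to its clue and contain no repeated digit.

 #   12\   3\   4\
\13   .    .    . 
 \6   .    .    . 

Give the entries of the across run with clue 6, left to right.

6 in 3 cells must be {1,2,3}; 3 in 2 cells must be {1,2}; 4 in 2 cells must be {1,3}.
The 6 across and the 12 down share only 3, so R2C1 = 3.
Given what's placed, R2C3 must be 1 to fit the 6 across and 4 down.
R1C1 = 12 − 3 = 9 completes the 12 down.
R1C2 = 1: the only remaining digit allowed by both the 13 across and the 3 down.
R1C3 = 13 − 10 = 3 completes the 13 across.
R2C2 = 6 − 4 = 2 completes the 6 across.

3 2 1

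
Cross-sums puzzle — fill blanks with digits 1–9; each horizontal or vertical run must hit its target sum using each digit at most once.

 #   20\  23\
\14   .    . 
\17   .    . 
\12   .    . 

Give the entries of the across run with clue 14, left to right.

17 in 2 cells must be {8,9}; 23 in 3 cells must be {6,8,9}.
Nothing is forced directly, so branch on R2C1, whose candidates are 8 or 9. If R2C1 = 8: that forces R2C2 = 9, R3C2 = 8, R1C2 = 6, after which R3C1 would have to be in {4} for the 12 across but in {3,5,7,9} for the 20 down — contradiction. So R2C1 = 9.
R2C2 = 17 − 9 = 8 completes the 17 across.
Given what's placed, R3C2 must be 9 to fit the 12 across and 23 down.
R1C2 = 23 − 17 = 6 completes the 23 down.
R3C1 = 12 − 9 = 3 completes the 12 across.
R1C1 = 14 − 6 = 8 completes the 14 across.

8 6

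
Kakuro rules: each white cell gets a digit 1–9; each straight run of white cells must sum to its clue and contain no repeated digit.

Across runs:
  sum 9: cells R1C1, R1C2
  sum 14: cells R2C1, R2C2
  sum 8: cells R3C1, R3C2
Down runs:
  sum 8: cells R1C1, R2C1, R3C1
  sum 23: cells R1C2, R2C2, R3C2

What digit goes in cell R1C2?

8

23 in 3 cells must be {6,8,9}.
The 14 across and the 8 down share only 5, so R2C1 = 5.
R2C2 = 14 − 5 = 9 completes the 14 across.
Given what's placed, R3C2 must be 6 to fit the 8 across and 23 down.
R1C2 = 23 − 15 = 8 completes the 23 down.
R3C1 = 8 − 6 = 2 completes the 8 across.
R1C1 = 9 − 8 = 1 completes the 9 across.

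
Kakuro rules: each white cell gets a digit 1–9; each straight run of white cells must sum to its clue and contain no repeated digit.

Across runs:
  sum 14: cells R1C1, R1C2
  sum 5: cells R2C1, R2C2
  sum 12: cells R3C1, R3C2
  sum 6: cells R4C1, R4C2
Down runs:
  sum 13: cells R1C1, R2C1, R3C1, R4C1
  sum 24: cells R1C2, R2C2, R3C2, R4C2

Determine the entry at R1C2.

9

Nothing is forced directly, so branch on R1C1, whose candidates are 5 or 6. If R1C1 = 6: that forces R1C2 = 8, R3C1 = 4, after which R3C2 would have to be in {8} for the 12 across but in {1,2,3,4,5,6,7,9} for the 24 down — contradiction. So R1C1 = 5.
R1C2 = 14 − 5 = 9 completes the 14 across.
Nothing is forced directly, so branch on R3C1, whose candidates are 3 or 4. If R3C1 = 3: then R3C2 would have to be in {9} for the 12 across but in {1,2,3,4,5,6,7,8} for the 24 down — contradiction. So R3C1 = 4.
R3C2 = 12 − 4 = 8 completes the 12 across.
R4C1 = 1: the only remaining digit allowed by both the 6 across and the 13 down.
R4C2 = 6 − 1 = 5 completes the 6 across.
R2C1 = 13 − 10 = 3 completes the 13 down.
R2C2 = 5 − 3 = 2 completes the 5 across.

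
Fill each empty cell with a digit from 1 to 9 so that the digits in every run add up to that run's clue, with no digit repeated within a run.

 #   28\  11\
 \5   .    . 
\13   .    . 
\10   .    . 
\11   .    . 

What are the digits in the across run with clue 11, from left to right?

9 2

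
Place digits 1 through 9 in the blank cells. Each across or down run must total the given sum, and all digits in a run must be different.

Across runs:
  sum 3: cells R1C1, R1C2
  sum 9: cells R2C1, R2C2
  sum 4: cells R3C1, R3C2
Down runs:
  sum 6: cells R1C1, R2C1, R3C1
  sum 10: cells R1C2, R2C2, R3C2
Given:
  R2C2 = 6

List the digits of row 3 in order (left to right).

1 3

3 in 2 cells must be {1,2}; 4 in 2 cells must be {1,3}; 6 in 3 cells must be {1,2,3}.
Given what's placed, R1C2 must be 1 to fit the 3 across and 10 down.
R2C1 = 9 − 6 = 3 completes the 9 across.
R3C1 = 1: the only remaining digit allowed by both the 4 across and the 6 down.
R3C2 = 4 − 1 = 3 completes the 4 across.
R1C1 = 3 − 1 = 2 completes the 3 across.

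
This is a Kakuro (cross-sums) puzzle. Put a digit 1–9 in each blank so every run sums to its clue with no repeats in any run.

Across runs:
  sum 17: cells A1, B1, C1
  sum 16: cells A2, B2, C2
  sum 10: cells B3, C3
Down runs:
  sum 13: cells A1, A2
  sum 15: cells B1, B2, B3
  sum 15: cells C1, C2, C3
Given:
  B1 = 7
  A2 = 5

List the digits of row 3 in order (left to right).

6 4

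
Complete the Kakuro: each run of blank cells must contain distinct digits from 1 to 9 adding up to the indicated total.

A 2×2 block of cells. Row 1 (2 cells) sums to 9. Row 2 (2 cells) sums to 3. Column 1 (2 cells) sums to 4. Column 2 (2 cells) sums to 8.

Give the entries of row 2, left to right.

1 2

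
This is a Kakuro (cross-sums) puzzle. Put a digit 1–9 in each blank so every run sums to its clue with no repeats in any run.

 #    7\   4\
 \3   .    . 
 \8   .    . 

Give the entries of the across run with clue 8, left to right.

3 in 2 cells must be {1,2}; 4 in 2 cells must be {1,3}.
The 3 across and the 4 down share only 1, so R1C2 = 1.
R2C2 = 4 − 1 = 3 completes the 4 down.
R1C1 = 3 − 1 = 2 completes the 3 across.
R2C1 = 8 − 3 = 5 completes the 8 across.

5 3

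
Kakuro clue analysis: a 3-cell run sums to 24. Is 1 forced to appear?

The only way to make 24 from 3 distinct digits is {7,8,9}, which does not contain 1.

No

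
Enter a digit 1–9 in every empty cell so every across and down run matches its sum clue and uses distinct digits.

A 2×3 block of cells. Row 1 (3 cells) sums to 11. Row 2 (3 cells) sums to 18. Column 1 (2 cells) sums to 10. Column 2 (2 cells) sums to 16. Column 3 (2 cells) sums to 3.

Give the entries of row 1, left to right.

3 7 1

16 in 2 cells must be {7,9}; 3 in 2 cells must be {1,2}.
The 11 across and the 16 down share only 7, so (1,2) = 7.
Given what's placed, (1,3) must be 1 to fit the 11 across and 3 down.
(2,2) = 16 − 7 = 9 completes the 16 down.
(2,3) = 3 − 1 = 2 completes the 3 down.
(1,1) = 11 − 8 = 3 completes the 11 across.
(2,1) = 18 − 11 = 7 completes the 18 across.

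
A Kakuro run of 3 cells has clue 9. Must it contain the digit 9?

No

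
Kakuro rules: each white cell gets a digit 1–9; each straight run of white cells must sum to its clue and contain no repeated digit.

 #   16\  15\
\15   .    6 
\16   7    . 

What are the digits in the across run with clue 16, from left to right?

7 9

16 in 2 cells must be {7,9}.
R1C1 = 15 − 6 = 9 completes the 15 across.
R2C2 = 16 − 7 = 9 completes the 16 across.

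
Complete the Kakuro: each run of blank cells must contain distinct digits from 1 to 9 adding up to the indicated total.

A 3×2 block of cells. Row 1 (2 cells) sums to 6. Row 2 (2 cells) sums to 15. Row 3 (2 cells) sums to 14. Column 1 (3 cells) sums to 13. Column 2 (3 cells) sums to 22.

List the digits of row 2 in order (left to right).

The 6 across and the 22 down share only 5, so (1,2) = 5.
(1,1) = 6 − 5 = 1 completes the 6 across.
Nothing is forced directly, so branch on (2,2), whose candidates are 8 or 9. If (2,2) = 9: then (2,1) would have to be in {6} for the 15 across but in {3,4,5,7,8,9} for the 13 down — contradiction. So (2,2) = 8.
(2,1) = 15 − 8 = 7 completes the 15 across.
(3,1) = 13 − 8 = 5 completes the 13 down.
(3,2) = 14 − 5 = 9 completes the 14 across.

7, 8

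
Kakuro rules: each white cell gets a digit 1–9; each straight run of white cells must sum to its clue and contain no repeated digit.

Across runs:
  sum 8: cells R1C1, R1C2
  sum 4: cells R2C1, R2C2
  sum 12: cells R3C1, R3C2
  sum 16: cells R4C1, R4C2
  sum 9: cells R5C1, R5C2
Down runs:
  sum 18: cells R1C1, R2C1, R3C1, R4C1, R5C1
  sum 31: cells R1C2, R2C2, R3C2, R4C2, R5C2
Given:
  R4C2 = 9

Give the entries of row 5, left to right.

1 8

4 in 2 cells must be {1,3}; 16 in 2 cells must be {7,9}.
R4C1 = 16 − 9 = 7 completes the 16 across.
Nothing is forced directly, so branch on R3C1, whose candidates are 3 or 5. If R3C1 = 3: that forces R2C1 = 1, R2C2 = 3, after which R3C2 would have to be in {9} for the 12 across but in {4,5,6,7,8} for the 31 down — contradiction. So R3C1 = 5.
R3C2 = 12 − 5 = 7 completes the 12 across.
Nothing is forced directly, so branch on R2C2, whose candidates are 1 or 3. If R2C2 = 3: then R1C2 would have to be in {1,2,3,5,6,7} for the 8 across but in {4,8} for the 31 down — contradiction. So R2C2 = 1.
Given what's placed, R1C2 must be 6 to fit the 8 across and 31 down.
R2C1 = 4 − 1 = 3 completes the 4 across.
R5C2 = 31 − 23 = 8 completes the 31 down.
R1C1 = 8 − 6 = 2 completes the 8 across.
R5C1 = 9 − 8 = 1 completes the 9 across.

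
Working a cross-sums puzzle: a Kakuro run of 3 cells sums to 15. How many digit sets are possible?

3 distinct digits from 1–9 sum between 6 and 24.

8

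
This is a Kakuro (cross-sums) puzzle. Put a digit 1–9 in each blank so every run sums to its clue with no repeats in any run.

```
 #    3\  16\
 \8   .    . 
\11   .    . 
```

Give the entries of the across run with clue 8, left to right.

1, 7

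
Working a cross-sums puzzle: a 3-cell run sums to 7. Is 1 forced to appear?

The only way to make 7 from 3 distinct digits is {1,2,4}, which contains 1.

Yes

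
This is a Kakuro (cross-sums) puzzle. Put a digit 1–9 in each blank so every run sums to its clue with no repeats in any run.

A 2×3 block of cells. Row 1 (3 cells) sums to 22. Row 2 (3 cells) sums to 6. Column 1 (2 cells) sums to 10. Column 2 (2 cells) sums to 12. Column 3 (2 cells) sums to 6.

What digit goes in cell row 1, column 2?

6 in 3 cells must be {1,2,3}.
The 22 across and the 6 down share only 5, so (1,3) = 5.
The 6 across and the 12 down share only 3, so (2,2) = 3.
(2,3) = 6 − 5 = 1 completes the 6 down.
(1,2) = 12 − 3 = 9 completes the 12 down.
(2,1) = 6 − 4 = 2 completes the 6 across.
(1,1) = 22 − 14 = 8 completes the 22 across.

9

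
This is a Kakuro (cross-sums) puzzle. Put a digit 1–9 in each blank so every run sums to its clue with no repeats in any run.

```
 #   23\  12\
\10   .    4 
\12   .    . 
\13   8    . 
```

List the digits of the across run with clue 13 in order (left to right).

23 in 3 cells must be {6,8,9}.
R1C1 = 10 − 4 = 6 completes the 10 across.
R2C1 = 23 − 14 = 9 completes the 23 down.
R2C2 = 12 − 9 = 3 completes the 12 across.
R3C2 = 13 − 8 = 5 completes the 13 across.

8 5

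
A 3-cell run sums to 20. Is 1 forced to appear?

No

Counterexample: {3,8,9} sums to 20 without using 1.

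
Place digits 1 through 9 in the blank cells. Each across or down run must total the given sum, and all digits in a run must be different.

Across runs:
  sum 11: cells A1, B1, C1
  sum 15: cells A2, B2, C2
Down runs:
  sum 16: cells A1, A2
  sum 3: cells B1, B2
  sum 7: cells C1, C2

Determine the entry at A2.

9

16 in 2 cells must be {7,9}; 3 in 2 cells must be {1,2}.
The 11 across and the 16 down share only 7, so A1 = 7.
Given what's placed, B1 must be 1 to fit the 11 across and 3 down.
C1 = 11 − 8 = 3 completes the 11 across.
A2 = 16 − 7 = 9 completes the 16 down.
B2 = 3 − 1 = 2 completes the 3 down.
C2 = 15 − 11 = 4 completes the 15 across.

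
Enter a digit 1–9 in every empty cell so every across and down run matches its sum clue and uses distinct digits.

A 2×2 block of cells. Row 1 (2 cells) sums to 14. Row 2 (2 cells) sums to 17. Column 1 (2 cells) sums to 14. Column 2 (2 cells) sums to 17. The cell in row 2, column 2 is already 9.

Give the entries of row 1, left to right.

6, 8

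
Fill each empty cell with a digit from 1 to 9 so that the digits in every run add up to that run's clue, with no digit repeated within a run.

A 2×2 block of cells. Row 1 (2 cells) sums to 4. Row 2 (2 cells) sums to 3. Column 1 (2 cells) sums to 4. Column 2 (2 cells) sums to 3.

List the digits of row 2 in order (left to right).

1 2

4 in 2 cells must be {1,3}; 3 in 2 cells must be {1,2}.
The 4 across and the 3 down share only 1, so (1,2) = 1.
The 3 across and the 4 down share only 1, so (2,1) = 1.
(2,2) = 3 − 1 = 2 completes the 3 across.
(1,1) = 4 − 1 = 3 completes the 4 across.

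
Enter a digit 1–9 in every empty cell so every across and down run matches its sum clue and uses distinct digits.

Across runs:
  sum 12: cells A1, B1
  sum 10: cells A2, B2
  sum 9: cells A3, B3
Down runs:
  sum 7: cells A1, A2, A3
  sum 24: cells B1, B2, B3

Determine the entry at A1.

4

7 in 3 cells must be {1,2,4}; 24 in 3 cells must be {7,8,9}.
The 12 across and the 7 down share only 4, so A1 = 4.
B1 = 12 − 4 = 8 completes the 12 across.
Given what's placed, B3 must be 7 to fit the 9 across and 24 down.
B2 = 24 − 15 = 9 completes the 24 down.
A3 = 9 − 7 = 2 completes the 9 across.
A2 = 10 − 9 = 1 completes the 10 across.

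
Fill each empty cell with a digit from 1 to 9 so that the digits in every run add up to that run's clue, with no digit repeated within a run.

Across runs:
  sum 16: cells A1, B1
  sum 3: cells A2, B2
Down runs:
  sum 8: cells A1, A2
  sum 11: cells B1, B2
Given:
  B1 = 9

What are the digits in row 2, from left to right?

1, 2

16 in 2 cells must be {7,9}; 3 in 2 cells must be {1,2}.
A1 = 16 − 9 = 7 completes the 16 across.
A2 = 8 − 7 = 1 completes the 8 down.
B2 = 3 − 1 = 2 completes the 3 across.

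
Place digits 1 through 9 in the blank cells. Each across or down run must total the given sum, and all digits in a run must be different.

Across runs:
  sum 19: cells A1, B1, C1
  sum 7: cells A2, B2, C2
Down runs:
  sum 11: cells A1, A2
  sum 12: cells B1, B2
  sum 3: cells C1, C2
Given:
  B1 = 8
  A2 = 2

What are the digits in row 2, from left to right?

7 in 3 cells must be {1,2,4}; 3 in 2 cells must be {1,2}.
A1 = 11 − 2 = 9 completes the 11 down.
C1 = 19 − 17 = 2 completes the 19 across.
B2 = 12 − 8 = 4 completes the 12 down.
C2 = 7 − 6 = 1 completes the 7 across.

2 4 1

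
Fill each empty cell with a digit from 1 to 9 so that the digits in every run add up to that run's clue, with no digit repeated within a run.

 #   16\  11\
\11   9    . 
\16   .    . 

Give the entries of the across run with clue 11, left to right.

16 in 2 cells must be {7,9}.
R1C2 = 11 − 9 = 2 completes the 11 across.
R2C1 = 16 − 9 = 7 completes the 16 down.
R2C2 = 16 − 7 = 9 completes the 16 across.

9 2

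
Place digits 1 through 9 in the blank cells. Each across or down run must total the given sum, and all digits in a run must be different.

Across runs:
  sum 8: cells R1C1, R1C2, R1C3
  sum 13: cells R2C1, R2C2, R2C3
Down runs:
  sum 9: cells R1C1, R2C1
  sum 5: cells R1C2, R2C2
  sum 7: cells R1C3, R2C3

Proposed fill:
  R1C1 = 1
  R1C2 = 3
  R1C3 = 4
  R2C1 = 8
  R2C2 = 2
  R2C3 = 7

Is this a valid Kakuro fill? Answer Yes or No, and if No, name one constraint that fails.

No — the down run R1C3–R2C3 sums to 11, not 7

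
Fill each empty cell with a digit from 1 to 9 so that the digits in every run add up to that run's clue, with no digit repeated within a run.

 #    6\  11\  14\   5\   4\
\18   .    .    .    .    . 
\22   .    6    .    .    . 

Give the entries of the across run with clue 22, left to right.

4 6 8 1 3

4 in 2 cells must be {1,3}.
R1C2 = 11 − 6 = 5 completes the 11 down.
R1C3 = 6: the only remaining digit allowed by both the 18 across and the 14 down.
Given what's placed, R1C5 must be 1 to fit the 18 across and 4 down.
R2C3 = 14 − 6 = 8 completes the 14 down.
R2C5 = 4 − 1 = 3 completes the 4 down.
Nothing is forced directly, so branch on R2C1, whose candidates are 1 or 4. If R2C1 = 1: then R1C1 would have to be in {2,4} for the 18 across but in {5} for the 6 down — contradiction. So R2C1 = 4.
R1C1 = 6 − 4 = 2 completes the 6 down.
R1C4 = 18 − 14 = 4 completes the 18 across.
R2C4 = 22 − 21 = 1 completes the 22 across.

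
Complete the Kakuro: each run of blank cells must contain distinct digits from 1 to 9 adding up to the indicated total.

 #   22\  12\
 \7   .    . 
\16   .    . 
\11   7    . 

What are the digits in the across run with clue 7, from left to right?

6, 1

16 in 2 cells must be {7,9}.
R1C1 = 6: the only remaining digit allowed by both the 7 across and the 22 down.
R1C2 = 7 − 6 = 1 completes the 7 across.
R2C1 = 22 − 13 = 9 completes the 22 down.
R2C2 = 16 − 9 = 7 completes the 16 across.
R3C2 = 11 − 7 = 4 completes the 11 across.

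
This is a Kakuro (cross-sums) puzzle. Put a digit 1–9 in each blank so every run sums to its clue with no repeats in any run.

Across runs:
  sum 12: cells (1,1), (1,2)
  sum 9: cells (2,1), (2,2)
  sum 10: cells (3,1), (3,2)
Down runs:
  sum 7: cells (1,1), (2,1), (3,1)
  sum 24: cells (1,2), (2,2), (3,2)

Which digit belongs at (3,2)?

7 in 3 cells must be {1,2,4}; 24 in 3 cells must be {7,8,9}.
The 12 across and the 7 down share only 4, so (1,1) = 4.
(1,2) = 12 − 4 = 8 completes the 12 across.
Given what's placed, (2,2) must be 7 to fit the 9 across and 24 down.
(3,2) = 24 − 15 = 9 completes the 24 down.
(2,1) = 9 − 7 = 2 completes the 9 across.
(3,1) = 10 − 9 = 1 completes the 10 across.

9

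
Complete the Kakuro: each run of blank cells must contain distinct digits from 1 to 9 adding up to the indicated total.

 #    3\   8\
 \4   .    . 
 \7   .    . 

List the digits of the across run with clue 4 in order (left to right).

4 in 2 cells must be {1,3}; 3 in 2 cells must be {1,2}.
The 4 across and the 3 down share only 1, so R1C1 = 1.
R1C2 = 4 − 1 = 3 completes the 4 across.
R2C1 = 3 − 1 = 2 completes the 3 down.
R2C2 = 7 − 2 = 5 completes the 7 across.

1, 3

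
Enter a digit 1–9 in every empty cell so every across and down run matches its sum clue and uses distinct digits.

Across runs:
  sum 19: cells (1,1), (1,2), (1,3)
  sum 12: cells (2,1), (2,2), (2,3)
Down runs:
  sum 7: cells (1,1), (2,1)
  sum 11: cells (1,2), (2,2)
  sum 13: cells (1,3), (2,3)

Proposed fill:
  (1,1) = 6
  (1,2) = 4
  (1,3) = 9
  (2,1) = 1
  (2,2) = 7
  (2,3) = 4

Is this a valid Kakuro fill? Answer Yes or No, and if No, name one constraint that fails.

Across: 6+4+9=19; 1+7+4=12. Down: 6+1=7; 4+7=11; 9+4=13. No digit repeats within any run.

Yes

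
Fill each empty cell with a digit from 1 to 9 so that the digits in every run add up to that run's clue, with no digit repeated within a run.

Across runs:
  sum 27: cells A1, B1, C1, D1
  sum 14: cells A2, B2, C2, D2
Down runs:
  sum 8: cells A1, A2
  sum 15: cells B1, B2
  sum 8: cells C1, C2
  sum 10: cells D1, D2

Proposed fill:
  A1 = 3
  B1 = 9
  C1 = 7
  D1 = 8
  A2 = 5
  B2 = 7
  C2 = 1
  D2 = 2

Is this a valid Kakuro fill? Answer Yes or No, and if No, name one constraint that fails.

No — the down run B1–B2 sums to 16, not 15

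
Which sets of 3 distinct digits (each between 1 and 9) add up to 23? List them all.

{6,8,9}

3 distinct digits from 1–9 sum between 6 and 24.
Only one set works: {6,8,9}.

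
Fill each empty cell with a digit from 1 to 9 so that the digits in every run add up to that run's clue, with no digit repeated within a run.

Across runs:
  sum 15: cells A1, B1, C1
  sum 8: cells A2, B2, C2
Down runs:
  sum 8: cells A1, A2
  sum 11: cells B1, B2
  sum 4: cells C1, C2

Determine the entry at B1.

4 in 2 cells must be {1,3}.
Nothing is forced directly, so branch on C1, whose candidates are 1 or 3. If C1 = 1: that forces C2 = 3, A2 = 1, B2 = 4, after which A1 would have to be in {5,6,8,9} for the 15 across but in {7} for the 8 down — contradiction. So C1 = 3.
C2 = 4 − 3 = 1 completes the 4 down.
Nothing is forced directly, so branch on A1, whose candidates are 5 or 7. If A1 = 7: that forces B1 = 5, after which A2 would have to be in {2,3,4,5} for the 8 across but in {1} for the 8 down — contradiction. So A1 = 5.
B1 = 15 − 8 = 7 completes the 15 across.
A2 = 8 − 5 = 3 completes the 8 down.
B2 = 8 − 4 = 4 completes the 8 across.

7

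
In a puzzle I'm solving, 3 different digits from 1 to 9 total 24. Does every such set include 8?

Yes

The only way to make 24 from 3 distinct digits is {7,8,9}, which contains 8.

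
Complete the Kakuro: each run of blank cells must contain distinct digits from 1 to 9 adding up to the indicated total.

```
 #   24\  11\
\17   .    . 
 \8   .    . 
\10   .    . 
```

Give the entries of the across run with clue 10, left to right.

17 in 2 cells must be {8,9}; 24 in 3 cells must be {7,8,9}.
The 17 across and the 11 down share only 8, so R1C2 = 8.
The 8 across and the 24 down share only 7, so R2C1 = 7.
R2C2 = 8 − 7 = 1 completes the 8 across.
R3C2 = 11 − 9 = 2 completes the 11 down.
R1C1 = 17 − 8 = 9 completes the 17 across.
R3C1 = 10 − 2 = 8 completes the 10 across.

8 2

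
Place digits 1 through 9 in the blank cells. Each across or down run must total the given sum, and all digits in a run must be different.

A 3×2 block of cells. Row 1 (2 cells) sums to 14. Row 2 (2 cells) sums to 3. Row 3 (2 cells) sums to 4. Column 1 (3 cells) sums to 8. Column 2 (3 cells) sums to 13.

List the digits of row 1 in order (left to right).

5, 9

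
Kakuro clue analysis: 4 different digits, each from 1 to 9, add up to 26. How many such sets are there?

5

4 distinct digits from 1–9 sum between 10 and 30.
Enumerating: {2,7,8,9}, {3,6,8,9}, {4,5,8,9}, {4,6,7,9}, {5,6,7,8}.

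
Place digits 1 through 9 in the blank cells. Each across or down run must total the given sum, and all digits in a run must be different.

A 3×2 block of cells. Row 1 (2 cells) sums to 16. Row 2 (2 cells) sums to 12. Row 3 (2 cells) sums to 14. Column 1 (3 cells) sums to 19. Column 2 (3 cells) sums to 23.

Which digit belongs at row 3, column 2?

6

16 in 2 cells must be {7,9}; 23 in 3 cells must be {6,8,9}.
The 16 across and the 23 down share only 9, so (1,2) = 9.
Given what's placed, (2,2) must be 8 to fit the 12 across and 23 down.
(3,2) = 23 − 17 = 6 completes the 23 down.
(1,1) = 16 − 9 = 7 completes the 16 across.
(2,1) = 12 − 8 = 4 completes the 12 across.
(3,1) = 14 − 6 = 8 completes the 14 across.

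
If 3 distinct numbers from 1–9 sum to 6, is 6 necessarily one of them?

No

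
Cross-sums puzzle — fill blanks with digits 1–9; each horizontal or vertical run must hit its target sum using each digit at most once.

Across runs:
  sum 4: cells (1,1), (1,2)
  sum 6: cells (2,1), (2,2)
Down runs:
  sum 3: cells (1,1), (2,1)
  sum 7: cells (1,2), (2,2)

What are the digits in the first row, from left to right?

4 in 2 cells must be {1,3}; 3 in 2 cells must be {1,2}.
The 4 across and the 3 down share only 1, so (1,1) = 1.
(1,2) = 4 − 1 = 3 completes the 4 across.
(2,1) = 3 − 1 = 2 completes the 3 down.
(2,2) = 6 − 2 = 4 completes the 6 across.

1, 3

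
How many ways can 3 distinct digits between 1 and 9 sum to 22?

2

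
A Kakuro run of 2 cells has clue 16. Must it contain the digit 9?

The only way to make 16 from 2 distinct digits is {7,9}, which contains 9.

Yes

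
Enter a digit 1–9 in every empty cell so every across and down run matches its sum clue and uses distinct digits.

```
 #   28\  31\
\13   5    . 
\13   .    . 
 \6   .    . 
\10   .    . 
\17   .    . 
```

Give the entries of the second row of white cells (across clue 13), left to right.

6 7

17 in 2 cells must be {8,9}.
R1C2 = 13 − 5 = 8 completes the 13 across.
Given what's placed, R5C2 must be 9 to fit the 17 across and 31 down.
R5C1 = 17 − 9 = 8 completes the 17 across.
No cell is forced outright now. R3C1 can only be 2 or 4 (the digits allowed by both its 6 across and its 28 down). If R3C1 = 4: that forces R2C1 = 9, R2C2 = 4, after which R3C2 would have to be in {2} for the 6 across but in {3,7} for the 31 down — contradiction. So R3C1 = 2.
R3C2 = 6 − 2 = 4 completes the 6 across.
R2C2 = 7: the only remaining digit allowed by both the 13 across and the 31 down.
R4C2 = 31 − 28 = 3 completes the 31 down.
R2C1 = 13 − 7 = 6 completes the 13 across.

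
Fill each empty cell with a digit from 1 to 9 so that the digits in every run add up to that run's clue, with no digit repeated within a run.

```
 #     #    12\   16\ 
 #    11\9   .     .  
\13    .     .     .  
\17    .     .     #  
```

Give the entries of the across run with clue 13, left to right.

17 in 2 cells must be {8,9}; 16 in 2 cells must be {7,9}.
The 9 across and the 16 down share only 7, so R1C3 = 7.
R2C3 = 16 − 7 = 9 completes the 16 down.
R1C2 = 9 − 7 = 2 completes the 9 across.
R2C1 = 3: the only remaining digit allowed by both the 13 across and the 11 down.
R2C2 = 13 − 12 = 1 completes the 13 across.
R3C1 = 11 − 3 = 8 completes the 11 down.
R3C2 = 17 − 8 = 9 completes the 17 across.

3 1 9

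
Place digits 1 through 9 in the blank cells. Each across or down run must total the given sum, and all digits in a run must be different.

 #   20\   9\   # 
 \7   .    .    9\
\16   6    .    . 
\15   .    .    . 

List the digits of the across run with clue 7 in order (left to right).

R1C1 = 5: the only remaining digit allowed by both the 7 across and the 20 down.
R1C2 = 7 − 5 = 2 completes the 7 across.
R3C1 = 20 − 11 = 9 completes the 20 down.
No cell is forced outright now. R2C2 can only be 1 or 3 (the digits allowed by both its 16 across and its 9 down). If R2C2 = 1: then R2C3 would have to be in {9} for the 16 across but in {1,2,3,4,5,6,7,8} for the 9 down — contradiction. So R2C2 = 3.
R2C3 = 16 − 9 = 7 completes the 16 across.
R3C2 = 9 − 5 = 4 completes the 9 down.
R3C3 = 15 − 13 = 2 completes the 15 across.

5 2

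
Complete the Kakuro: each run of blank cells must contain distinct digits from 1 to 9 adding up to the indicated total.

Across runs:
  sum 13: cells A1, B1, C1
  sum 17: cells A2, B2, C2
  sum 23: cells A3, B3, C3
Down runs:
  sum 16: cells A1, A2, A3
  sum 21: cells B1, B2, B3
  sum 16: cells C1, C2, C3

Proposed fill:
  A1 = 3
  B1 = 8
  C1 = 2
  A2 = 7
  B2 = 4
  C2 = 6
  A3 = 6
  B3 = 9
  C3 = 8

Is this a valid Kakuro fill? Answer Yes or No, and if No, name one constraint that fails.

Across: 3+8+2=13; 7+4+6=17; 6+9+8=23. Down: 3+7+6=16; 8+4+9=21; 2+6+8=16. No digit repeats within any run.

Yes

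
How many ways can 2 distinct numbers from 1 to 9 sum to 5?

2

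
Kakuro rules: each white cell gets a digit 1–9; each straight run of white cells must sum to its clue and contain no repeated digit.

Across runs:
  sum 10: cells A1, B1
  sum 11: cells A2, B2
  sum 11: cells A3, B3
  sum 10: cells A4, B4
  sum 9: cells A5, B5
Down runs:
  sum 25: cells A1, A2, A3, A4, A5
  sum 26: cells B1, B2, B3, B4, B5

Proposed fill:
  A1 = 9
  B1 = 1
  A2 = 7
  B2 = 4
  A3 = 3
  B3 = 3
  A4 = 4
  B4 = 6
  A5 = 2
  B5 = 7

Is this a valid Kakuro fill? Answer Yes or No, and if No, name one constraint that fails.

No — the down run B1–B5 sums to 21, not 26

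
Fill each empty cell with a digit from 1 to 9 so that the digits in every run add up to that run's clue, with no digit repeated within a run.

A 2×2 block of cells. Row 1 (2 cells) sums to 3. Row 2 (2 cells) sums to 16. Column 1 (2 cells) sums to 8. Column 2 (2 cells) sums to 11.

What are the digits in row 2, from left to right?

3 in 2 cells must be {1,2}; 16 in 2 cells must be {7,9}.
The 3 across and the 11 down share only 2, so (1,2) = 2.
The 16 across and the 8 down share only 7, so (2,1) = 7.
(2,2) = 16 − 7 = 9 completes the 16 across.
(1,1) = 3 − 2 = 1 completes the 3 across.

7 9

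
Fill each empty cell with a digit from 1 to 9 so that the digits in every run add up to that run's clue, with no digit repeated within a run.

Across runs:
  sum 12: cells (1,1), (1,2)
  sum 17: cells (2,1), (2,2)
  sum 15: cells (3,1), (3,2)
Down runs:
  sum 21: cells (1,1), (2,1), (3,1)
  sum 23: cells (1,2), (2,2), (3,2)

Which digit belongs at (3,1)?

17 in 2 cells must be {8,9}; 23 in 3 cells must be {6,8,9}.
Nothing is forced directly, so branch on (1,2), whose candidates are 8 or 9. If (1,2) = 9: then (1,1) would have to be in {3} for the 12 across but in {4,5,6,7,8,9} for the 21 down — contradiction. So (1,2) = 8.
(1,1) = 12 − 8 = 4 completes the 12 across.
Given what's placed, (2,2) must be 9 to fit the 17 across and 23 down.
(3,2) = 23 − 17 = 6 completes the 23 down.
(2,1) = 17 − 9 = 8 completes the 17 across.
(3,1) = 15 − 6 = 9 completes the 15 across.

9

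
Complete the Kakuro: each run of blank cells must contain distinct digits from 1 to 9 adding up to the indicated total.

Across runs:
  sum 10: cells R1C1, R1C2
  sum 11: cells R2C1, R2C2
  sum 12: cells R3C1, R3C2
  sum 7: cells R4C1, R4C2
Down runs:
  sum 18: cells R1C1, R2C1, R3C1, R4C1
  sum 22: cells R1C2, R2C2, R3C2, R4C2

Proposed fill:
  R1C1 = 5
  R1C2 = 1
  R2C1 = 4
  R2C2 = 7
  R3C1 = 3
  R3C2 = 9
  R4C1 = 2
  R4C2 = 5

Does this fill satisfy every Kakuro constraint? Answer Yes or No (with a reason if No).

No — the across run R1C1–R1C2 sums to 6, not 10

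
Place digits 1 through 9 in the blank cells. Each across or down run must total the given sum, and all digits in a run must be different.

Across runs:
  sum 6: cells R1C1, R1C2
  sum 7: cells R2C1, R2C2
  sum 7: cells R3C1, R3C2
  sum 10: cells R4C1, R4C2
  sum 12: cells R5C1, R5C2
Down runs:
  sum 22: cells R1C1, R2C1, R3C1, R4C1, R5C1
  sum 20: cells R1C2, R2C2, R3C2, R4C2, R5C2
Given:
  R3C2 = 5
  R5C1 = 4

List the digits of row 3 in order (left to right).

2 5

R3C1 = 7 − 5 = 2 completes the 7 across.
R5C2 = 12 − 4 = 8 completes the 12 across.
No cell is forced outright now. R1C1 can only be 1 or 5 (the digits allowed by both its 6 across and its 22 down). If R1C1 = 1: then R1C2 would have to be in {5} for the 6 across but in {1,2,4} for the 20 down — contradiction. So R1C1 = 5.
R1C2 = 6 − 5 = 1 completes the 6 across.
Given what's placed, R2C1 must be 3 to fit the 7 across and 22 down.
R2C2 = 7 − 3 = 4 completes the 7 across.
R4C1 = 22 − 14 = 8 completes the 22 down.
R4C2 = 10 − 8 = 2 completes the 10 across.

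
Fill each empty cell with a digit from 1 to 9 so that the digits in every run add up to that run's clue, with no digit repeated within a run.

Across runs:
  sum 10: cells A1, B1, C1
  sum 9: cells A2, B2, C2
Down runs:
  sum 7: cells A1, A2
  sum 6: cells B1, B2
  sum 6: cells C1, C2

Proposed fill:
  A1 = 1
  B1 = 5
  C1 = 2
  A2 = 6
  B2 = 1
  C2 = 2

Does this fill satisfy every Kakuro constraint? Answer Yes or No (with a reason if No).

No — the down run C1–C2 sums to 4, not 6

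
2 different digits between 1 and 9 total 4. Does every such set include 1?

The only way to make 4 from 2 distinct digits is {1,3}, which contains 1.

Yes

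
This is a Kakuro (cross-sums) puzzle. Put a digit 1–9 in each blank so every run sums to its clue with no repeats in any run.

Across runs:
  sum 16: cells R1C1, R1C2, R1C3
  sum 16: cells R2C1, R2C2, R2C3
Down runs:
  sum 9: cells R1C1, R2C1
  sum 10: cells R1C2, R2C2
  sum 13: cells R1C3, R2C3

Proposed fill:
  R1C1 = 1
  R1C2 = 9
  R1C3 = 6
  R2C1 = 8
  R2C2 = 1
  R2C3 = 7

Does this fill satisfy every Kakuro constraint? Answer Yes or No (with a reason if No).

Yes

Across: 1+9+6=16; 8+1+7=16. Down: 1+8=9; 9+1=10; 6+7=13. No digit repeats within any run.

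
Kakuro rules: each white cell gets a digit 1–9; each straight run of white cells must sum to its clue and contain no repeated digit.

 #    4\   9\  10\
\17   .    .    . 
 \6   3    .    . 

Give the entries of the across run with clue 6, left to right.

6 in 3 cells must be {1,2,3}; 4 in 2 cells must be {1,3}.
R1C1 = 4 − 3 = 1 completes the 4 down.
Given what's placed, R1C2 must be 7 to fit the 17 across and 9 down.
R1C3 = 17 − 8 = 9 completes the 17 across.
R2C2 = 9 − 7 = 2 completes the 9 down.
R2C3 = 6 − 5 = 1 completes the 6 across.

3, 2, 1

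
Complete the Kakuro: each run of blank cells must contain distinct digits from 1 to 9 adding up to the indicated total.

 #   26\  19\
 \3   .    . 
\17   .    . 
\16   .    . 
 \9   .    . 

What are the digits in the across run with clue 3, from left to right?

2, 1

3 in 2 cells must be {1,2}; 17 in 2 cells must be {8,9}; 16 in 2 cells must be {7,9}.
Only 2 fits R1C1 under both its across sum 3 and down sum 26.
R1C2 = 3 − 2 = 1 completes the 3 across.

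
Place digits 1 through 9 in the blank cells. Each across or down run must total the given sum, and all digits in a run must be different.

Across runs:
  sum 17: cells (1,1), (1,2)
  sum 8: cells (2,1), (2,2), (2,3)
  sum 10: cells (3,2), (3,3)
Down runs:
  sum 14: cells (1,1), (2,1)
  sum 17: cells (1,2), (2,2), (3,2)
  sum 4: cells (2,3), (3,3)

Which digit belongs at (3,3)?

17 in 2 cells must be {8,9}; 4 in 2 cells must be {1,3}.
The 8 across and the 14 down share only 5, so (2,1) = 5.
(2,3) = 1: the only remaining digit allowed by both the 8 across and the 4 down.
(3,3) = 4 − 1 = 3 completes the 4 down.
(1,1) = 14 − 5 = 9 completes the 14 down.
(1,2) = 17 − 9 = 8 completes the 17 across.
(2,2) = 8 − 6 = 2 completes the 8 across.
(3,2) = 10 − 3 = 7 completes the 10 across.

3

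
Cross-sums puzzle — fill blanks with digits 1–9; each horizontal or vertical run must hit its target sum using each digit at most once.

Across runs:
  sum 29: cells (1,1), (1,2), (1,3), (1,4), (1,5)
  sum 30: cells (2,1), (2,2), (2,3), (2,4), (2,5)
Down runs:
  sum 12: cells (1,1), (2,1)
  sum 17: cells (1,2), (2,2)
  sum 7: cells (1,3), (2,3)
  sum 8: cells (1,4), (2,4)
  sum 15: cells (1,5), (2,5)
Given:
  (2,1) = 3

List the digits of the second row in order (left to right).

3, 9, 4, 6, 8

17 in 2 cells must be {8,9}.
(1,1) = 12 − 3 = 9 completes the 12 down.
(1,2) = 8: the only remaining digit allowed by both the 29 across and the 17 down.
(2,2) = 17 − 8 = 9 completes the 17 down.
No cell is forced outright now. (1,5) can only be 6 or 7 (the digits allowed by both its 29 across and its 15 down). If (1,5) = 6: then (2,5) would have to be in {4,5,6,7,8} for the 30 across but in {9} for the 15 down — contradiction. So (1,5) = 7.
(2,5) = 15 − 7 = 8 completes the 15 down.
Given what's placed, (2,4) must be 6 to fit the 30 across and 8 down.
(1,4) = 8 − 6 = 2 completes the 8 down.
(2,3) = 30 − 26 = 4 completes the 30 across.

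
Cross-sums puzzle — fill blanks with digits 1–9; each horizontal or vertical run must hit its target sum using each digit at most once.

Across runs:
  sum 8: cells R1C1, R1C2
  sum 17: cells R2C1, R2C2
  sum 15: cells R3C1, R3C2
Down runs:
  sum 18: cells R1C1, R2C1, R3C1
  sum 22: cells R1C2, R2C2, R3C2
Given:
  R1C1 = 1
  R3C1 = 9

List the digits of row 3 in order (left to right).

17 in 2 cells must be {8,9}.
R1C2 = 8 − 1 = 7 completes the 8 across.
R2C1 = 18 − 10 = 8 completes the 18 down.
R2C2 = 17 − 8 = 9 completes the 17 across.
R3C2 = 15 − 9 = 6 completes the 15 across.

9, 6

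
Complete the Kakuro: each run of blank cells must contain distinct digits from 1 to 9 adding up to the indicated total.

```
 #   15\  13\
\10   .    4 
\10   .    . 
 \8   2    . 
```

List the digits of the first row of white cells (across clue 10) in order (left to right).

R1C1 = 10 − 4 = 6 completes the 10 across.
R2C1 = 15 − 8 = 7 completes the 15 down.
R2C2 = 10 − 7 = 3 completes the 10 across.
R3C2 = 8 − 2 = 6 completes the 8 across.

6, 4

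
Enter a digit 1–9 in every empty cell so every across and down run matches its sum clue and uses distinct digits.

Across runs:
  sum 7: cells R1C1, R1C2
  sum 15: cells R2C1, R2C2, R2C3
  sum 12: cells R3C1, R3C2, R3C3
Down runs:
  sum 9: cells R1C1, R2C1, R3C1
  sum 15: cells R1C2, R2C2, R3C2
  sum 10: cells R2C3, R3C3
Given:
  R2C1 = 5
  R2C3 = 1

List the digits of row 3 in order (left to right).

1 2 9

R2C2 = 15 − 6 = 9 completes the 15 across.
R3C3 = 10 − 1 = 9 completes the 10 down.
Given what's placed, R3C1 must be 1 to fit the 12 across and 9 down.
R3C2 = 12 − 10 = 2 completes the 12 across.
R1C1 = 9 − 6 = 3 completes the 9 down.
R1C2 = 7 − 3 = 4 completes the 7 across.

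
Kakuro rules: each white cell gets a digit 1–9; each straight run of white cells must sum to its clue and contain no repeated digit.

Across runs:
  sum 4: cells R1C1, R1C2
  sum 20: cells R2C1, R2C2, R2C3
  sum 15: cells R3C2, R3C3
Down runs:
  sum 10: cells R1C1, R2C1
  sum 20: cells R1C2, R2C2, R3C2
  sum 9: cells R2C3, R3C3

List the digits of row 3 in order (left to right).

9 6

4 in 2 cells must be {1,3}.
The 4 across and the 20 down share only 3, so R1C2 = 3.
R1C1 = 4 − 3 = 1 completes the 4 across.
R2C1 = 10 − 1 = 9 completes the 10 down.
R2C2 = 8: the only remaining digit allowed by both the 20 across and the 20 down.
R2C3 = 20 − 17 = 3 completes the 20 across.
R3C2 = 20 − 11 = 9 completes the 20 down.
R3C3 = 15 − 9 = 6 completes the 15 across.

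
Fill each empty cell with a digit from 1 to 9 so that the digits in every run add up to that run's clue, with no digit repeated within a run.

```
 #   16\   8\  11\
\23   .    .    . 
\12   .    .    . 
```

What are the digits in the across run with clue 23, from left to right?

23 in 3 cells must be {6,8,9}; 16 in 2 cells must be {7,9}.
The 23 across and the 16 down share only 9, so R1C1 = 9.
Given what's placed, R1C2 must be 6 to fit the 23 across and 8 down.
R1C3 = 23 − 15 = 8 completes the 23 across.
R2C1 = 16 − 9 = 7 completes the 16 down.
R2C2 = 8 − 6 = 2 completes the 8 down.
R2C3 = 12 − 9 = 3 completes the 12 across.

9 6 8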